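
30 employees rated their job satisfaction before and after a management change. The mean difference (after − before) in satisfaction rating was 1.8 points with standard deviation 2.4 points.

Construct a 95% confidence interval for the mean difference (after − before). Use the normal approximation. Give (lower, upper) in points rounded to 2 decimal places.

This is a matched-pairs design, so SE = s_d/√n = 2.4/√30 = 0.4382.
Margin = 1.960 × 0.4382 = 0.8589; the interval is 1.8 ± 0.8589 = (0.94, 2.66).

(0.94, 2.66)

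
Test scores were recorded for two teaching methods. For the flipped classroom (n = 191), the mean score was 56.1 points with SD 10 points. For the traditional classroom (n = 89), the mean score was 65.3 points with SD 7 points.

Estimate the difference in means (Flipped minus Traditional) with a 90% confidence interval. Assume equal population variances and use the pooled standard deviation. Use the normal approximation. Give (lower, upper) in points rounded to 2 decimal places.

(-11.13, -7.27)

s_p = √[((n₁−1)s₁² + (n₂−1)s₂²)/(n₁+n₂−2)] = √[(190·10² + 88·7²)/278] = 9.1573.
SE = 9.1573·√(1/191 + 1/89) = 1.1753.
With z* = 1.645, margin = 1.645 × 1.1753 = 1.9334.
x̄₁ − x̄₂ = 56.1 − 65.3 = -9.2000; interval -9.2000 ± 1.9334 = (-11.13, -7.27).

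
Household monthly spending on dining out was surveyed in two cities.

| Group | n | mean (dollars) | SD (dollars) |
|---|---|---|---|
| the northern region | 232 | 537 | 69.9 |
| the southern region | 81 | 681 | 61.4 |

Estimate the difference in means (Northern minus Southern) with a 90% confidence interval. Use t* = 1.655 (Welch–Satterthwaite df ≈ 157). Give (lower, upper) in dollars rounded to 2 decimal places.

Per-group SEs: s₁/√n₁ = 69.9/√232 = 4.5892, s₂/√n₂ = 61.4/√81 = 6.8222.
Unpooled SE of the difference: √(21.06075664 + 46.54241284) = 8.2221.
Margin of error = t* · SE = 1.655 × 8.2221 = 13.6076.
x̄₁ − x̄₂ = 537 − 681 = -144.0000.
CI: -144.0000 ± 13.6076 = (-157.61, -130.39).

(-157.61, -130.39)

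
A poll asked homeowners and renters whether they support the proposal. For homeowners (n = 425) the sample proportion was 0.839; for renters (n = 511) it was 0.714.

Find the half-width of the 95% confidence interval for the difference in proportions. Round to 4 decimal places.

The two standard errors are √(0.8390×0.1610/425) = 0.01783 and √(0.7140×0.2860/511) = 0.01999.
Because the samples are independent, SE_diff = √(0.01783² + 0.01999²) = 0.02679.
Using z* = 1.960 for 95%, ME = 1.960 × 0.02679 = 0.05251.

0.0525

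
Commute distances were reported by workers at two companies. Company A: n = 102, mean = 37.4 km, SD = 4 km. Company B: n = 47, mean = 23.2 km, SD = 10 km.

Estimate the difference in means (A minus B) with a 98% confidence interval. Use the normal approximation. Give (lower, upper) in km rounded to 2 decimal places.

Standard errors of each mean: 4/√102 = 0.3961 and 10/√47 = 1.4586.
SE(x̄₁ − x̄₂) = √(0.3961² + 1.4586²) = 1.5114 for independent samples with unequal variances.
With z* = 2.326, the margin is 2.326 × 1.5114 = 3.5155.
x̄₁ − x̄₂ = 37.4 − 23.2 = 14.2000; the interval is 14.2000 ± 3.5155 = (10.68, 17.72).

(10.68, 17.72)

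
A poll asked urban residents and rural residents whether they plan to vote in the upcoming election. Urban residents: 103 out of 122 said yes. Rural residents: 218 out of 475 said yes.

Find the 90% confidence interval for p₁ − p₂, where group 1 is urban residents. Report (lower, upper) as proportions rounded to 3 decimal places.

(0.320, 0.451)

Sample proportions: 103/122 = 0.8443, 218/475 = 0.4589.
Each SE is √(p̂(1−p̂)/n): √(0.8443·0.1557/122) = 0.03283 and √(0.4589·0.5411/475) = 0.02286.
SE(p̂₁ − p̂₂) = √(SE₁² + SE₂²) = √(0.0010778089 + 0.0005225796) = 0.04000, since the two samples are independent.
At 90% confidence z* = 1.645; margin = 1.645 × 0.04000 = 0.06580.
The difference is 0.8443 − 0.4589 = 0.3854, so the interval is 0.3854 ± 0.06580 = (0.320, 0.451).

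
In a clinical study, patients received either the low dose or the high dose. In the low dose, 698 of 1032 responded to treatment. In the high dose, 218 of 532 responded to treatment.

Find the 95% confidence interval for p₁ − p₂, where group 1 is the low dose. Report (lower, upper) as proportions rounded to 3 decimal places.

First, p̂₁ = 698/1032 = 0.6764; p̂₂ = 218/532 = 0.4098.
The two standard errors are √(0.6764×0.3236/1032) = 0.01456 and √(0.4098×0.5902/532) = 0.02132.
Because the samples are independent, SE_diff = √(0.01456² + 0.02132²) = 0.02582.
Using z* = 1.960 for 95%, ME = 1.960 × 0.02582 = 0.05061.
p̂₁ − p̂₂ = 0.2666; interval 0.2666 ± 0.05061 gives (0.216, 0.317).

(0.216, 0.317)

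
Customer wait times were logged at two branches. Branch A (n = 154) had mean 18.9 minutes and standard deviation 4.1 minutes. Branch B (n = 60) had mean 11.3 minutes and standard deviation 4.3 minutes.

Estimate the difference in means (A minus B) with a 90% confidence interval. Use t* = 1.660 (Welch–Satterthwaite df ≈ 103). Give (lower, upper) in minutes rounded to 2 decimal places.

Per-group SEs: s₁/√n₁ = 4.1/√154 = 0.3304, s₂/√n₂ = 4.3/√60 = 0.5551.
Unpooled SE of the difference: √(0.10916416 + 0.30813601) = 0.6460.
Margin of error = t* · SE = 1.660 × 0.6460 = 1.0724.
x̄₁ − x̄₂ = 18.9 − 11.3 = 7.6000.
CI: 7.6000 ± 1.0724 = (6.53, 8.67).

(6.53, 8.67)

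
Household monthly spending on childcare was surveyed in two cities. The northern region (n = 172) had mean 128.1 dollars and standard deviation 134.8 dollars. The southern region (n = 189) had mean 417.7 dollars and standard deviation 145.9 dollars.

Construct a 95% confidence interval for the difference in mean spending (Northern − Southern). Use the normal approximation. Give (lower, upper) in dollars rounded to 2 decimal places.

Standard errors of each mean: 134.8/√172 = 10.2784 and 145.9/√189 = 10.6127.
SE(x̄₁ − x̄₂) = √(10.2784² + 10.6127²) = 14.7741 for independent samples with unequal variances.
With z* = 1.960, the margin is 1.960 × 14.7741 = 28.9572.
x̄₁ − x̄₂ = 128.1 − 417.7 = -289.6000; the interval is -289.6000 ± 28.9572 = (-318.56, -260.64).

(-318.56, -260.64)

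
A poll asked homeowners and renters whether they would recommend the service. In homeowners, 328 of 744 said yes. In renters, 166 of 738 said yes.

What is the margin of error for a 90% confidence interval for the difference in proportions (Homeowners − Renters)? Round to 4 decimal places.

0.0392

First, p̂₁ = 328/744 = 0.4409; p̂₂ = 166/738 = 0.2249.
The two standard errors are √(0.4409×0.5591/744) = 0.01820 and √(0.2249×0.7751/738) = 0.01537.
Because the samples are independent, SE_diff = √(0.01820² + 0.01537²) = 0.02382.
Using z* = 1.645 for 90%, ME = 1.645 × 0.02382 = 0.03918.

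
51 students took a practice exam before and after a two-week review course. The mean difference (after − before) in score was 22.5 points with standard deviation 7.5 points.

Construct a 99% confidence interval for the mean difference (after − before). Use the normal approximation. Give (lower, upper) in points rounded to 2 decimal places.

This is a matched-pairs design, so SE = s_d/√n = 7.5/√51 = 1.0502.
Margin = 2.576 × 1.0502 = 2.7053; the interval is 22.5 ± 2.7053 = (19.79, 25.21).

(19.79, 25.21)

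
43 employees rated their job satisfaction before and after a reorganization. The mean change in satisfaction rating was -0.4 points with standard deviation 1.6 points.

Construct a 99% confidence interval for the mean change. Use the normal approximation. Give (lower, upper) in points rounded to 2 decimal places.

(-1.03, 0.23)

This is a matched-pairs design, so SE = s_d/√n = 1.6/√43 = 0.2440.
Margin = 2.576 × 0.2440 = 0.6285; the interval is -0.4 ± 0.6285 = (-1.03, 0.23).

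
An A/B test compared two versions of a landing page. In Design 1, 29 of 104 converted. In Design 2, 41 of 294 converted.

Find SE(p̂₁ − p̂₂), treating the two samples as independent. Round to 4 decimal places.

0.0484

p̂₁ = 29/104 = 0.2788 and p̂₂ = 41/294 = 0.1395.
SE₁ = √(p̂₁(1−p̂₁)/n₁) = √(0.2788·0.7212/104) = 0.04397; SE₂ = √(0.1395·0.8605/294) = 0.02021.
Independent samples: SE of the difference = √(SE₁² + SE₂²) = √(0.0019333609 + 0.0004084441) = 0.04839.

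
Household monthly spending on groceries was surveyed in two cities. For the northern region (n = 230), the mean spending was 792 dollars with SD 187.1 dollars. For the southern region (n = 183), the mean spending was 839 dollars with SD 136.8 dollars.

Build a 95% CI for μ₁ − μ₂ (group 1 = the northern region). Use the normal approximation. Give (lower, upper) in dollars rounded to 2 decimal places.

(-78.27, -15.73)

SE₁ = s₁/√n₁ = 187.1/√230 = 12.3370; SE₂ = 136.8/√183 = 10.1125.
Independent samples, unequal variances: SE_diff = √(SE₁² + SE₂²) = √(152.201569 + 102.26265625) = 15.9519.
z* = 1.960, so margin of error = 1.960 × 15.9519 = 31.2657.
Difference in means = 792 − 839 = -47.0000.
-47.0000 ± 31.2657 → (-78.27, -15.73).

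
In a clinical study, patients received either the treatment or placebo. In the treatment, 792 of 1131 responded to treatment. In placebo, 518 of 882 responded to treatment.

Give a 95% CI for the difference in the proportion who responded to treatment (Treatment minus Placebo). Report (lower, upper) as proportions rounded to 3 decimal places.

First, p̂₁ = 792/1131 = 0.7003; p̂₂ = 518/882 = 0.5873.
The two standard errors are √(0.7003×0.2997/1131) = 0.01362 and √(0.5873×0.4127/882) = 0.01658.
Because the samples are independent, SE_diff = √(0.01362² + 0.01658²) = 0.02146.
Using z* = 1.960 for 95%, ME = 1.960 × 0.02146 = 0.04206.
p̂₁ − p̂₂ = 0.1130; interval 0.1130 ± 0.04206 gives (0.071, 0.155).

(0.071, 0.155)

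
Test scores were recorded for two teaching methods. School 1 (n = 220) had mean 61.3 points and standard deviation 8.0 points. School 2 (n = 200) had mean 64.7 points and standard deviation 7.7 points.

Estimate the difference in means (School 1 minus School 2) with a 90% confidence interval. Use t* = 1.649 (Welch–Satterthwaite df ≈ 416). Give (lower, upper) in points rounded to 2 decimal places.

(-4.66, -2.14)

SE₁ = s₁/√n₁ = 8.0/√220 = 0.5394; SE₂ = 7.7/√200 = 0.5445.
Independent samples, unequal variances: SE_diff = √(SE₁² + SE₂²) = √(0.29095236 + 0.29648025) = 0.7664.
t* = 1.649, so margin of error = 1.649 × 0.7664 = 1.2638.
Difference in means = 61.3 − 64.7 = -3.4000.
-3.4000 ± 1.2638 → (-4.66, -2.14).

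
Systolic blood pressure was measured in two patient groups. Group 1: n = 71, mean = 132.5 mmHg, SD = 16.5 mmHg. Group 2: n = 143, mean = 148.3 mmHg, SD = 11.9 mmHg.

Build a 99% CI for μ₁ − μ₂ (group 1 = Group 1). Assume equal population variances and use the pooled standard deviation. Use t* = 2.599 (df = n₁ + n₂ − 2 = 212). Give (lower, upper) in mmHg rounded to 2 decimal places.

Pooled variance s_p² = [70·16.5² + 142·11.9²] / (71+143−2) = 184.7458, so s_p = 13.5921.
SE_diff = s_p·√(1/n₁ + 1/n₂) = 13.5921·√(1/71 + 1/143) = 1.9733.
t* = 2.599; margin = 2.599 × 1.9733 = 5.1286.
Difference = 132.5 − 148.3 = -15.8000.
-15.8000 ± 5.1286 → (-20.93, -10.67).

(-20.93, -10.67)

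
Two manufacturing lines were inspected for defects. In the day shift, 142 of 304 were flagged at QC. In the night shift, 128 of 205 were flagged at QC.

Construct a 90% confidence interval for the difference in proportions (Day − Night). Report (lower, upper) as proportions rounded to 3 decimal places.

(-0.230, -0.084)

First, p̂₁ = 142/304 = 0.4671; p̂₂ = 128/205 = 0.6244.
The two standard errors are √(0.4671×0.5329/304) = 0.02861 and √(0.6244×0.3756/205) = 0.03382.
Because the samples are independent, SE_diff = √(0.02861² + 0.03382²) = 0.04430.
Using z* = 1.645 for 90%, ME = 1.645 × 0.04430 = 0.07287.
p̂₁ − p̂₂ = -0.1573; interval -0.1573 ± 0.07287 gives (-0.230, -0.084).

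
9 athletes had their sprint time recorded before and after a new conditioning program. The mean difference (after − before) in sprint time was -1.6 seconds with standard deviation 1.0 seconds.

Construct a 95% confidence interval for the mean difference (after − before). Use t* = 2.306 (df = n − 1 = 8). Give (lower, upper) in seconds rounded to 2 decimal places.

Paired design: SE = s_d/√n = 1.0/√9 = 0.3333.
t* = 2.306; margin of error = 2.306 × 0.3333 = 0.7686.
-1.6 ± 0.7686 → (-2.37, -0.83).

(-2.37, -0.83)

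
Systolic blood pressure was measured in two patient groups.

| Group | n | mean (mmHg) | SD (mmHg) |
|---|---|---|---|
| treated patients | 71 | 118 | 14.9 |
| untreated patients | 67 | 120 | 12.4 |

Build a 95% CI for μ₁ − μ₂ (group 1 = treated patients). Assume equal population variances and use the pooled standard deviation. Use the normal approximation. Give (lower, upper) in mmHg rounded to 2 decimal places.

(-6.59, 2.59)

s_p = √[((n₁−1)s₁² + (n₂−1)s₂²)/(n₁+n₂−2)] = √[(70·14.9² + 66·12.4²)/136] = 13.7437.
SE = 13.7437·√(1/71 + 1/67) = 2.3409.
With z* = 1.960, margin = 1.960 × 2.3409 = 4.5882.
x̄₁ − x̄₂ = 118 − 120 = -2.0000; interval -2.0000 ± 4.5882 = (-6.59, 2.59).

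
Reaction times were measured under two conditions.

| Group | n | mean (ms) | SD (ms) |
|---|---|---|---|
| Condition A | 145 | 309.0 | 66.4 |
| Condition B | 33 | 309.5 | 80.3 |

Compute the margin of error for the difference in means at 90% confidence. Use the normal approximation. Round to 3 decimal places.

SE₁ = s₁/√n₁ = 66.4/√145 = 5.5142; SE₂ = 80.3/√33 = 13.9784.
Independent samples, unequal variances: SE_diff = √(SE₁² + SE₂²) = √(30.40640164 + 195.39566656) = 15.0267.
z* = 1.645, so margin of error = 1.645 × 15.0267 = 24.7189.

24.719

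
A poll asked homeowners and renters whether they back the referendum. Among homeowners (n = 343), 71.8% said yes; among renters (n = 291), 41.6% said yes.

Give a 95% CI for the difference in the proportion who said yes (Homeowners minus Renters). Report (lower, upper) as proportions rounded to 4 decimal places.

(0.2280, 0.3760)

The two standard errors are √(0.7180×0.2820/343) = 0.02430 and √(0.4160×0.5840/291) = 0.02889.
Because the samples are independent, SE_diff = √(0.02430² + 0.02889²) = 0.03775.
Using z* = 1.960 for 95%, ME = 1.960 × 0.03775 = 0.07399.
p̂₁ − p̂₂ = 0.3020; interval 0.3020 ± 0.07399 gives (0.2280, 0.3760).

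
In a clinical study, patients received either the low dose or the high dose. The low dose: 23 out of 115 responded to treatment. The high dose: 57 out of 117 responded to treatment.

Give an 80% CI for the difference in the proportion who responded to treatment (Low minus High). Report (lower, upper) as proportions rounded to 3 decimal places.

(-0.363, -0.211)

Sample proportions: 23/115 = 0.2000, 57/117 = 0.4872.
Each SE is √(p̂(1−p̂)/n): √(0.2000·0.8000/115) = 0.03730 and √(0.4872·0.5128/117) = 0.04621.
SE(p̂₁ − p̂₂) = √(SE₁² + SE₂²) = √(0.00139129 + 0.0021353641) = 0.05939, since the two samples are independent.
At 80% confidence z* = 1.282; margin = 1.282 × 0.05939 = 0.07614.
The difference is 0.2000 − 0.4872 = -0.2872, so the interval is -0.2872 ± 0.07614 = (-0.363, -0.211).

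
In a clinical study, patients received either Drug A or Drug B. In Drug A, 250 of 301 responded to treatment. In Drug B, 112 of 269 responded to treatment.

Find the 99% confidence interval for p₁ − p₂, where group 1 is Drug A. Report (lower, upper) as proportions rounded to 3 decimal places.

First, p̂₁ = 250/301 = 0.8306; p̂₂ = 112/269 = 0.4164.
The two standard errors are √(0.8306×0.1694/301) = 0.02162 and √(0.4164×0.5836/269) = 0.03006.
Because the samples are independent, SE_diff = √(0.02162² + 0.03006²) = 0.03703.
Using z* = 2.576 for 99%, ME = 2.576 × 0.03703 = 0.09539.
p̂₁ − p̂₂ = 0.4142; interval 0.4142 ± 0.09539 gives (0.319, 0.510).

(0.319, 0.510)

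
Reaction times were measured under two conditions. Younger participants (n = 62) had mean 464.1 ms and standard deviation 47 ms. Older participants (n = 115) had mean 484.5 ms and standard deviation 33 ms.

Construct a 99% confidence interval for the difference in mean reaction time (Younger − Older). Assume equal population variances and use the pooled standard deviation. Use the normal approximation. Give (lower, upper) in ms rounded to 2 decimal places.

Pooled variance s_p² = [61·47² + 114·33²] / (62+115−2) = 1479.4000, so s_p = 38.4630.
SE_diff = s_p·√(1/n₁ + 1/n₂) = 38.4630·√(1/62 + 1/115) = 6.0602.
z* = 2.576; margin = 2.576 × 6.0602 = 15.6111.
Difference = 464.1 − 484.5 = -20.4000.
-20.4000 ± 15.6111 → (-36.01, -4.79).

(-36.01, -4.79)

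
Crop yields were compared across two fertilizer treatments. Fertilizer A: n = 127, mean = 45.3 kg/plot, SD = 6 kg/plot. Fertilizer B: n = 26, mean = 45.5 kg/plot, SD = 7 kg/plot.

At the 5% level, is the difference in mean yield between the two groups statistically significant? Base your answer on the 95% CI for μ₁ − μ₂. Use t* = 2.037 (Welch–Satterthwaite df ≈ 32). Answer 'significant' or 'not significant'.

not significant

Per-group SEs: s₁/√n₁ = 6/√127 = 0.5324, s₂/√n₂ = 7/√26 = 1.3728.
Unpooled SE of the difference: √(0.28344976 + 1.88457984) = 1.4724.
Margin of error = t* · SE = 2.037 × 1.4724 = 2.9993.
x̄₁ − x̄₂ = 45.3 − 45.5 = -0.2000.
CI: -0.2000 ± 2.9993 = (-3.1993, 2.7993).
The interval (-3.1993, 2.7993) contains 0, so the difference is not significant.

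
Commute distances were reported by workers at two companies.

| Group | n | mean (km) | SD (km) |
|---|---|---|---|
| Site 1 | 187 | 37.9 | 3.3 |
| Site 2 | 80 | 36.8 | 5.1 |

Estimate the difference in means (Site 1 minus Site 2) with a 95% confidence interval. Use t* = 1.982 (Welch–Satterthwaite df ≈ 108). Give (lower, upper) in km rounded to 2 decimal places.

Standard errors of each mean: 3.3/√187 = 0.2413 and 5.1/√80 = 0.5702.
SE(x̄₁ − x̄₂) = √(0.2413² + 0.5702²) = 0.6192 for independent samples with unequal variances.
With t* = 1.982, the margin is 1.982 × 0.6192 = 1.2273.
x̄₁ − x̄₂ = 37.9 − 36.8 = 1.1000; the interval is 1.1000 ± 1.2273 = (-0.13, 2.33).

(-0.13, 2.33)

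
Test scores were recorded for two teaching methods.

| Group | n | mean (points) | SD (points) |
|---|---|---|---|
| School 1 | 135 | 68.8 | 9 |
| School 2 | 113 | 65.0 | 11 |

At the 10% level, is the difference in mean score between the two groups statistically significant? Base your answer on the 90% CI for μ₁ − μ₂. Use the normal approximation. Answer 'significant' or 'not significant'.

SE₁ = s₁/√n₁ = 9/√135 = 0.7746; SE₂ = 11/√113 = 1.0348.
Independent samples, unequal variances: SE_diff = √(SE₁² + SE₂²) = √(0.60000516 + 1.07081104) = 1.2926.
z* = 1.645, so margin of error = 1.645 × 1.2926 = 2.1263.
Difference in means = 68.8 − 65.0 = 3.8000.
3.8000 ± 2.1263 → (1.6737, 5.9263).
The interval (1.6737, 5.9263) does not contain 0, so the difference is significant.

significant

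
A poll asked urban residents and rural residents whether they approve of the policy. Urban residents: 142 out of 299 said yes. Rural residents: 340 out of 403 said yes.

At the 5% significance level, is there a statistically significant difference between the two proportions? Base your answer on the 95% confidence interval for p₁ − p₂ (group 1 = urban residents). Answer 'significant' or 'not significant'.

Sample proportions: 142/299 = 0.4749, 340/403 = 0.8437.
Each SE is √(p̂(1−p̂)/n): √(0.4749·0.5251/299) = 0.02888 and √(0.8437·0.1563/403) = 0.01809.
SE(p̂₁ − p̂₂) = √(SE₁² + SE₂²) = √(0.0008340544 + 0.0003272481) = 0.03408, since the two samples are independent.
At 95% confidence z* = 1.960; margin = 1.960 × 0.03408 = 0.06680.
The difference is 0.4749 − 0.8437 = -0.3688, so the interval is -0.3688 ± 0.06680 = (-0.43560, -0.30200).
The interval (-0.43560, -0.30200) does not contain 0, so the difference is significant.

significant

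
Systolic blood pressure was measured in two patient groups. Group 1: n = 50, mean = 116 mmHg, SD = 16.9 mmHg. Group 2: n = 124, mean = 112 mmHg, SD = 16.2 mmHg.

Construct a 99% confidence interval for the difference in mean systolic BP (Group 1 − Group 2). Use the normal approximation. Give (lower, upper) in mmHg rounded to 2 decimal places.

Per-group SEs: s₁/√n₁ = 16.9/√50 = 2.3900, s₂/√n₂ = 16.2/√124 = 1.4548.
Unpooled SE of the difference: √(5.7121 + 2.11644304) = 2.7980.
Margin of error = z* · SE = 2.576 × 2.7980 = 7.2076.
x̄₁ − x̄₂ = 116 − 112 = 4.0000.
CI: 4.0000 ± 7.2076 = (-3.21, 11.21).

(-3.21, 11.21)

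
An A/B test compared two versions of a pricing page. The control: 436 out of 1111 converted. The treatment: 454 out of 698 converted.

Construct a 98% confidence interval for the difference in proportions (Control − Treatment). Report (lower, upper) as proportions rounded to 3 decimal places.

(-0.312, -0.204)

p̂₁ = 436/1111 = 0.3924 and p̂₂ = 454/698 = 0.6504.
SE₁ = √(p̂₁(1−p̂₁)/n₁) = √(0.3924·0.6076/1111) = 0.01465; SE₂ = √(0.6504·0.3496/698) = 0.01805.
Independent samples: SE of the difference = √(SE₁² + SE₂²) = √(0.0002146225 + 0.0003258025) = 0.02325.
z* for 98% confidence is 2.326, so the margin of error is 2.326 × 0.02325 = 0.05408.
Point estimate p̂₁ − p̂₂ = 0.3924 − 0.6504 = -0.2580.
-0.2580 ± 0.05408 → (-0.312, -0.204).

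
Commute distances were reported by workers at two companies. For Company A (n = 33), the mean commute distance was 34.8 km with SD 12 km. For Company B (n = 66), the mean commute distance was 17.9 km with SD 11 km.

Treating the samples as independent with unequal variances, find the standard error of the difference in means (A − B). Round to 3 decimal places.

2.489

Per-group SEs: s₁/√n₁ = 12/√33 = 2.0889, s₂/√n₂ = 11/√66 = 1.3540.
Unpooled SE of the difference: √(4.36350321 + 1.833316) = 2.4893.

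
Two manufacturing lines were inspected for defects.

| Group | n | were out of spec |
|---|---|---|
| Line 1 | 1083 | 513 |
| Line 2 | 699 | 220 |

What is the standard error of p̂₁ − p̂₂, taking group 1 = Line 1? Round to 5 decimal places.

p̂₁ = 513/1083 = 0.4737 and p̂₂ = 220/699 = 0.3147.
SE₁ = √(p̂₁(1−p̂₁)/n₁) = √(0.4737·0.5263/1083) = 0.01517; SE₂ = √(0.3147·0.6853/699) = 0.01757.
Independent samples: SE of the difference = √(SE₁² + SE₂²) = √(0.0002301289 + 0.0003087049) = 0.02321.

0.02321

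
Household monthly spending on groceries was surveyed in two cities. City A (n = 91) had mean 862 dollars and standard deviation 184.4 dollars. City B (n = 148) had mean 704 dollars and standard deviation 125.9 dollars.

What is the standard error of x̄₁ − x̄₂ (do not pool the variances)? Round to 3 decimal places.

21.926

SE₁ = s₁/√n₁ = 184.4/√91 = 19.3304; SE₂ = 125.9/√148 = 10.3489.
Independent samples, unequal variances: SE_diff = √(SE₁² + SE₂²) = √(373.66436416 + 107.09973121) = 21.9263.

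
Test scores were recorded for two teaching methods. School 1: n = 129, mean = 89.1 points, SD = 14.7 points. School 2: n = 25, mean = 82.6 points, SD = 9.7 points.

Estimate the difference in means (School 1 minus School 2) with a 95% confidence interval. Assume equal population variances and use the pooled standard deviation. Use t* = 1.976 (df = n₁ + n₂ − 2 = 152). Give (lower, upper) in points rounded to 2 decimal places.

s_p = √[((n₁−1)s₁² + (n₂−1)s₂²)/(n₁+n₂−2)] = √[(128·14.7² + 24·9.7²)/152] = 14.0295.
SE = 14.0295·√(1/129 + 1/25) = 3.0658.
With t* = 1.976, margin = 1.976 × 3.0658 = 6.0580.
x̄₁ − x̄₂ = 89.1 − 82.6 = 6.5000; interval 6.5000 ± 6.0580 = (0.44, 12.56).

(0.44, 12.56)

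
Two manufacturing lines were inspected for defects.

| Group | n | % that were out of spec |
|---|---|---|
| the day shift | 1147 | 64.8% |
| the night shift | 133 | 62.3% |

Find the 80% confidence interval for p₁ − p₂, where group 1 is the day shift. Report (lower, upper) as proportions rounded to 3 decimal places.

(-0.032, 0.082)

Each SE is √(p̂(1−p̂)/n): √(0.6480·0.3520/1147) = 0.01410 and √(0.6230·0.3770/133) = 0.04202.
SE(p̂₁ − p̂₂) = √(SE₁² + SE₂²) = √(0.00019881 + 0.0017656804) = 0.04432, since the two samples are independent.
At 80% confidence z* = 1.282; margin = 1.282 × 0.04432 = 0.05682.
The difference is 0.6480 − 0.6230 = 0.0250, so the interval is 0.0250 ± 0.05682 = (-0.032, 0.082).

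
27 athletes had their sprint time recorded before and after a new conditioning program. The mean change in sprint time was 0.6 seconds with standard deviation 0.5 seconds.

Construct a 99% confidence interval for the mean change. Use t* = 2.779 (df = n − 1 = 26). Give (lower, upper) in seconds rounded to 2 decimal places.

(0.33, 0.87)

Paired design: SE = s_d/√n = 0.5/√27 = 0.0962.
t* = 2.779; margin of error = 2.779 × 0.0962 = 0.2673.
0.6 ± 0.2673 → (0.33, 0.87).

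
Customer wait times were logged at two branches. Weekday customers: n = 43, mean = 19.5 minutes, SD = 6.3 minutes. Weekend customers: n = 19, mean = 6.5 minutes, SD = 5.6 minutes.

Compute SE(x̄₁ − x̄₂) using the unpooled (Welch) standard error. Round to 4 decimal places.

Per-group SEs: s₁/√n₁ = 6.3/√43 = 0.9607, s₂/√n₂ = 5.6/√19 = 1.2847.
Unpooled SE of the difference: √(0.92294449 + 1.65045409) = 1.6042.

1.6042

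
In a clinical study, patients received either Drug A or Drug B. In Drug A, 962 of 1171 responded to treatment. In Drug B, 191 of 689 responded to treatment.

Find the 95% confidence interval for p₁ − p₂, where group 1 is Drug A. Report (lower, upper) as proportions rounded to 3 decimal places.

Sample proportions: 962/1171 = 0.8215, 191/689 = 0.2772.
Each SE is √(p̂(1−p̂)/n): √(0.8215·0.1785/1171) = 0.01119 and √(0.2772·0.7228/689) = 0.01705.
SE(p̂₁ − p̂₂) = √(SE₁² + SE₂²) = √(0.0001252161 + 0.0002907025) = 0.02039, since the two samples are independent.
At 95% confidence z* = 1.960; margin = 1.960 × 0.02039 = 0.03996.
The difference is 0.8215 − 0.2772 = 0.5443, so the interval is 0.5443 ± 0.03996 = (0.504, 0.584).

(0.504, 0.584)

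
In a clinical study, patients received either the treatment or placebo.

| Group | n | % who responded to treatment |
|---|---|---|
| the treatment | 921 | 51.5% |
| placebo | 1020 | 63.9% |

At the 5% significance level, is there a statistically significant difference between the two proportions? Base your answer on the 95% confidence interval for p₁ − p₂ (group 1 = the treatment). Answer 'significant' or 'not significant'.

significant

The two standard errors are √(0.5150×0.4850/921) = 0.01647 and √(0.6390×0.3610/1020) = 0.01504.
Because the samples are independent, SE_diff = √(0.01647² + 0.01504²) = 0.02230.
Using z* = 1.960 for 95%, ME = 1.960 × 0.02230 = 0.04371.
p̂₁ − p̂₂ = -0.1240; interval -0.1240 ± 0.04371 gives (-0.16771, -0.08029).
The interval (-0.16771, -0.08029) does not contain 0, so the difference is significant.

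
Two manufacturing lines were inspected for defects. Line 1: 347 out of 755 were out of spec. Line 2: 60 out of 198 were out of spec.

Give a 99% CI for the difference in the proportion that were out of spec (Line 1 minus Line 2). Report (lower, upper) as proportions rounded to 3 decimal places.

(0.060, 0.253)

Sample proportions: 347/755 = 0.4596, 60/198 = 0.3030.
Each SE is √(p̂(1−p̂)/n): √(0.4596·0.5404/755) = 0.01814 and √(0.3030·0.6970/198) = 0.03266.
SE(p̂₁ − p̂₂) = √(SE₁² + SE₂²) = √(0.0003290596 + 0.0010666756) = 0.03736, since the two samples are independent.
At 99% confidence z* = 2.576; margin = 2.576 × 0.03736 = 0.09624.
The difference is 0.4596 − 0.3030 = 0.1566, so the interval is 0.1566 ± 0.09624 = (0.060, 0.253).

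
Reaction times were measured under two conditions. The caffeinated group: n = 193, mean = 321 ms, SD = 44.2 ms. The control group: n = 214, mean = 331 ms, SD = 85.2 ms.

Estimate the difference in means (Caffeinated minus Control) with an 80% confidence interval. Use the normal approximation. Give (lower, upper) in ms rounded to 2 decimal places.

Per-group SEs: s₁/√n₁ = 44.2/√193 = 3.1816, s₂/√n₂ = 85.2/√214 = 5.8242.
Unpooled SE of the difference: √(10.12257856 + 33.92130564) = 6.6366.
Margin of error = z* · SE = 1.282 × 6.6366 = 8.5081.
x̄₁ − x̄₂ = 321 − 331 = -10.0000.
CI: -10.0000 ± 8.5081 = (-18.51, -1.49).

(-18.51, -1.49)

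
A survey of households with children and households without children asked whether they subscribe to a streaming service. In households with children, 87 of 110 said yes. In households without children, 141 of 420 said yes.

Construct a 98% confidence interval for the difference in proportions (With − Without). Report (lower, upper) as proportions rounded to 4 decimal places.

(0.3503, 0.5601)

p̂₁ = 87/110 = 0.7909 and p̂₂ = 141/420 = 0.3357.
SE₁ = √(p̂₁(1−p̂₁)/n₁) = √(0.7909·0.2091/110) = 0.03877; SE₂ = √(0.3357·0.6643/420) = 0.02304.
Independent samples: SE of the difference = √(SE₁² + SE₂²) = √(0.0015031129 + 0.0005308416) = 0.04510.
z* for 98% confidence is 2.326, so the margin of error is 2.326 × 0.04510 = 0.10490.
Point estimate p̂₁ − p̂₂ = 0.7909 − 0.3357 = 0.4552.
0.4552 ± 0.10490 → (0.3503, 0.5601).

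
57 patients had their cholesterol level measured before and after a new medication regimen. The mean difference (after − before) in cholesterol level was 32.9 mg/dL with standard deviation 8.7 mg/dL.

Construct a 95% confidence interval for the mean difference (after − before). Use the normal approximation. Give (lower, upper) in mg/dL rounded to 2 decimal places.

(30.64, 35.16)

This is a matched-pairs design, so SE = s_d/√n = 8.7/√57 = 1.1523.
Margin = 1.960 × 1.1523 = 2.2585; the interval is 32.9 ± 2.2585 = (30.64, 35.16).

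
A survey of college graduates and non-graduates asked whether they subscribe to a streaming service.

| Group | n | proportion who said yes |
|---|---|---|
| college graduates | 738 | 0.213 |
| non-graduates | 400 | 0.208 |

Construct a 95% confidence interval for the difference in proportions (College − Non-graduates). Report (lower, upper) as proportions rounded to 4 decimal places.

SE₁ = √(p̂₁(1−p̂₁)/n₁) = √(0.2130·0.7870/738) = 0.01507; SE₂ = √(0.2080·0.7920/400) = 0.02029.
Independent samples: SE of the difference = √(SE₁² + SE₂²) = √(0.0002271049 + 0.0004116841) = 0.02527.
z* for 95% confidence is 1.960, so the margin of error is 1.960 × 0.02527 = 0.04953.
Point estimate p̂₁ − p̂₂ = 0.2130 − 0.2080 = 0.0050.
0.0050 ± 0.04953 → (-0.0445, 0.0545).

(-0.0445, 0.0545)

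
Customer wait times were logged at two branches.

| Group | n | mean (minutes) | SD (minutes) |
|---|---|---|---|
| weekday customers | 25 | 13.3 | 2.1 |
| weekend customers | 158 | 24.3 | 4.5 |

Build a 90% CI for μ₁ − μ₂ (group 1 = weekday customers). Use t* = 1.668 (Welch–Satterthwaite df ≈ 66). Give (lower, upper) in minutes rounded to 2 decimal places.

Per-group SEs: s₁/√n₁ = 2.1/√25 = 0.4200, s₂/√n₂ = 4.5/√158 = 0.3580.
Unpooled SE of the difference: √(0.1764 + 0.128164) = 0.5519.
Margin of error = t* · SE = 1.668 × 0.5519 = 0.9206.
x̄₁ − x̄₂ = 13.3 − 24.3 = -11.0000.
CI: -11.0000 ± 0.9206 = (-11.92, -10.08).

(-11.92, -10.08)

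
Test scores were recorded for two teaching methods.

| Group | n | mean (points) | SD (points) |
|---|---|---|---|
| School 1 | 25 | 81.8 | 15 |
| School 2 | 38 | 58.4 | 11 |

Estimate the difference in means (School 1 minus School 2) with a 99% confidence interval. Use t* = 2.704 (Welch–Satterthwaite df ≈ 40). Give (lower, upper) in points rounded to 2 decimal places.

(13.96, 32.84)

Standard errors of each mean: 15/√25 = 3.0000 and 11/√38 = 1.7844.
SE(x̄₁ − x̄₂) = √(3.0000² + 1.7844²) = 3.4906 for independent samples with unequal variances.
With t* = 2.704, the margin is 2.704 × 3.4906 = 9.4386.
x̄₁ − x̄₂ = 81.8 − 58.4 = 23.4000; the interval is 23.4000 ± 9.4386 = (13.96, 32.84).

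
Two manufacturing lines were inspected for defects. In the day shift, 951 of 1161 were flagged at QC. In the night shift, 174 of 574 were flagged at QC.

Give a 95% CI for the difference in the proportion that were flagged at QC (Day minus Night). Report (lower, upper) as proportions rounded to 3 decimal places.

(0.472, 0.560)

p̂₁ = 951/1161 = 0.8191 and p̂₂ = 174/574 = 0.3031.
SE₁ = √(p̂₁(1−p̂₁)/n₁) = √(0.8191·0.1809/1161) = 0.01130; SE₂ = √(0.3031·0.6969/574) = 0.01918.
Independent samples: SE of the difference = √(SE₁² + SE₂²) = √(0.00012769 + 0.0003678724) = 0.02226.
z* for 95% confidence is 1.960, so the margin of error is 1.960 × 0.02226 = 0.04363.
Point estimate p̂₁ − p̂₂ = 0.8191 − 0.3031 = 0.5160.
0.5160 ± 0.04363 → (0.472, 0.560).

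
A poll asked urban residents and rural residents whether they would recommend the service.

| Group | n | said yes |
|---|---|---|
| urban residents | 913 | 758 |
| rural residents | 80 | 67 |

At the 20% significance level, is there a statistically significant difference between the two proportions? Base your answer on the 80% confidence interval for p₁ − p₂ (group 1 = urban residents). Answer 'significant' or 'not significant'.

First, p̂₁ = 758/913 = 0.8302; p̂₂ = 67/80 = 0.8375.
The two standard errors are √(0.8302×0.1698/913) = 0.01243 and √(0.8375×0.1625/80) = 0.04125.
Because the samples are independent, SE_diff = √(0.01243² + 0.04125²) = 0.04308.
Using z* = 1.282 for 80%, ME = 1.282 × 0.04308 = 0.05523.
p̂₁ − p̂₂ = -0.0073; interval -0.0073 ± 0.05523 gives (-0.06253, 0.04793).
The interval (-0.06253, 0.04793) contains 0, so the difference is not significant.

not significant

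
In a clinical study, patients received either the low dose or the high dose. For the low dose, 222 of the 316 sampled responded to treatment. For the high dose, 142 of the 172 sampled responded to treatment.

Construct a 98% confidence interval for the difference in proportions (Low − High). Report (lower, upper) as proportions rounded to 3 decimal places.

(-0.213, -0.033)

p̂₁ = 222/316 = 0.7025 and p̂₂ = 142/172 = 0.8256.
SE₁ = √(p̂₁(1−p̂₁)/n₁) = √(0.7025·0.2975/316) = 0.02572; SE₂ = √(0.8256·0.1744/172) = 0.02893.
Independent samples: SE of the difference = √(SE₁² + SE₂²) = √(0.0006615184 + 0.0008369449) = 0.03871.
z* for 98% confidence is 2.326, so the margin of error is 2.326 × 0.03871 = 0.09004.
Point estimate p̂₁ − p̂₂ = 0.7025 − 0.8256 = -0.1231.
-0.1231 ± 0.09004 → (-0.213, -0.033).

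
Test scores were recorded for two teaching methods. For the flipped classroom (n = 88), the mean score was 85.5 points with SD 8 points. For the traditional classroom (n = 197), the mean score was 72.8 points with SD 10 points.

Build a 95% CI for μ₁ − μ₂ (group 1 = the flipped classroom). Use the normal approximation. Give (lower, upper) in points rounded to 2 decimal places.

Per-group SEs: s₁/√n₁ = 8/√88 = 0.8528, s₂/√n₂ = 10/√197 = 0.7125.
Unpooled SE of the difference: √(0.72726784 + 0.50765625) = 1.1113.
Margin of error = z* · SE = 1.960 × 1.1113 = 2.1781.
x̄₁ − x̄₂ = 85.5 − 72.8 = 12.7000.
CI: 12.7000 ± 2.1781 = (10.52, 14.88).

(10.52, 14.88)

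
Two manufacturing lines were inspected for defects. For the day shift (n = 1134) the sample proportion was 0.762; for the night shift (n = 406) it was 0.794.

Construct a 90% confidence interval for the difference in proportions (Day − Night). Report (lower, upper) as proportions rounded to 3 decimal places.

(-0.071, 0.007)

Each SE is √(p̂(1−p̂)/n): √(0.7620·0.2380/1134) = 0.01265 and √(0.7940·0.2060/406) = 0.02007.
SE(p̂₁ − p̂₂) = √(SE₁² + SE₂²) = √(0.0001600225 + 0.0004028049) = 0.02372, since the two samples are independent.
At 90% confidence z* = 1.645; margin = 1.645 × 0.02372 = 0.03902.
The difference is 0.7620 − 0.7940 = -0.0320, so the interval is -0.0320 ± 0.03902 = (-0.071, 0.007).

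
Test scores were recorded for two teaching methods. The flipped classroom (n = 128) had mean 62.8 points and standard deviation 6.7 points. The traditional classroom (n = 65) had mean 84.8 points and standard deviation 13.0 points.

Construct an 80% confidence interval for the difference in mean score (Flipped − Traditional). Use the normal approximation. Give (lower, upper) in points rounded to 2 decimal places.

SE₁ = s₁/√n₁ = 6.7/√128 = 0.5922; SE₂ = 13.0/√65 = 1.6125.
Independent samples, unequal variances: SE_diff = √(SE₁² + SE₂²) = √(0.35070084 + 2.60015625) = 1.7178.
z* = 1.282, so margin of error = 1.282 × 1.7178 = 2.2022.
Difference in means = 62.8 − 84.8 = -22.0000.
-22.0000 ± 2.2022 → (-24.20, -19.80).

(-24.20, -19.80)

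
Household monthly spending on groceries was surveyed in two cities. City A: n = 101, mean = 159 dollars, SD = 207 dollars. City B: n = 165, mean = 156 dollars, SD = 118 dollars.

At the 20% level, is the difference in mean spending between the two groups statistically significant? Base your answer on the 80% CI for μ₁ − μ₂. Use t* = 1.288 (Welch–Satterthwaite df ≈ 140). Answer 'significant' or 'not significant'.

not significant

Standard errors of each mean: 207/√101 = 20.5973 and 118/√165 = 9.1863.
SE(x̄₁ − x̄₂) = √(20.5973² + 9.1863²) = 22.5530 for independent samples with unequal variances.
With t* = 1.288, the margin is 1.288 × 22.5530 = 29.0483.
x̄₁ − x̄₂ = 159 − 156 = 3.0000; the interval is 3.0000 ± 29.0483 = (-26.0483, 32.0483).
The interval (-26.0483, 32.0483) contains 0, so the difference is not significant.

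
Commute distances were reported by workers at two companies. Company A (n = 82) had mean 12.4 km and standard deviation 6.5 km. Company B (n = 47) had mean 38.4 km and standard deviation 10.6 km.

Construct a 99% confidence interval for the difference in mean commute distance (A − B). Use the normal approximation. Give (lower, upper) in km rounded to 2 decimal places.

(-30.39, -21.61)

Per-group SEs: s₁/√n₁ = 6.5/√82 = 0.7178, s₂/√n₂ = 10.6/√47 = 1.5462.
Unpooled SE of the difference: √(0.51523684 + 2.39073444) = 1.7047.
Margin of error = z* · SE = 2.576 × 1.7047 = 4.3913.
x̄₁ − x̄₂ = 12.4 − 38.4 = -26.0000.
CI: -26.0000 ± 4.3913 = (-30.39, -21.61).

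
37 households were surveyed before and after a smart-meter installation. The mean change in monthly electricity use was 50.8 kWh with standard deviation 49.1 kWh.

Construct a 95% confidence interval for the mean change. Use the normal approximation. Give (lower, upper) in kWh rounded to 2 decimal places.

This is a matched-pairs design, so SE = s_d/√n = 49.1/√37 = 8.0720.
Margin = 1.960 × 8.0720 = 15.8211; the interval is 50.8 ± 15.8211 = (34.98, 66.62).

(34.98, 66.62)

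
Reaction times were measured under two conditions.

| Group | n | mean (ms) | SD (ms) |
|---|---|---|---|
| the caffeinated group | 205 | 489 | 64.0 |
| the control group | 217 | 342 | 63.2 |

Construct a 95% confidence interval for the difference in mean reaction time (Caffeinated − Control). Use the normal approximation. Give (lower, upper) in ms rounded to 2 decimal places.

Per-group SEs: s₁/√n₁ = 64.0/√205 = 4.4700, s₂/√n₂ = 63.2/√217 = 4.2903.
Unpooled SE of the difference: √(19.9809 + 18.40667409) = 6.1958.
Margin of error = z* · SE = 1.960 × 6.1958 = 12.1438.
x̄₁ − x̄₂ = 489 − 342 = 147.0000.
CI: 147.0000 ± 12.1438 = (134.86, 159.14).

(134.86, 159.14)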